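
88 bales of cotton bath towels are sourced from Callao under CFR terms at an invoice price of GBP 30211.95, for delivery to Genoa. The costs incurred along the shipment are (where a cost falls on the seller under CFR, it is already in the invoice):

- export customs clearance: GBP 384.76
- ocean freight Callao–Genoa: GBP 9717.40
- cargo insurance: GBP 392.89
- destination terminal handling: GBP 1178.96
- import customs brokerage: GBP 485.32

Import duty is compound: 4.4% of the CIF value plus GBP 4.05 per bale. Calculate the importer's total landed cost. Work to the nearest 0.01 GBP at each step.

CFR: the seller pays costs through ocean freight to the destination port, but not insurance.
Already in the invoice (seller's account under CFR): export clearance, freight — exclude.
CIF value = CFR price + insurance = 30211.95 + 392.89 = 30604.84
Ad valorem component: 30604.84 × 4.4% = 1346.61
Specific component: 88 × 4.05 = 356.40
Import duty = 1346.61 + 356.40 = 1703.01
Buyer bears: insurance 392.89 + destination terminal 1178.96 + brokerage 485.32 + duty 1703.01 = 3760.18
Landed cost = invoice 30211.95 + 3760.18 = 33972.13

Total landed cost: GBP 33972.13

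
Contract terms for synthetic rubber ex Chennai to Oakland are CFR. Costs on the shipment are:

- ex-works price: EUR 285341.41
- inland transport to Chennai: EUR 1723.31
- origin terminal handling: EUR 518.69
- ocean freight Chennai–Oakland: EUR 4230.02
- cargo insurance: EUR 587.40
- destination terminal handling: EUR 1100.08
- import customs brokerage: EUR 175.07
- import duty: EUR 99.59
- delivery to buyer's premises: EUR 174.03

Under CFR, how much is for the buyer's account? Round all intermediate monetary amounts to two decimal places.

Buyer's account: EUR 2136.17

CFR: the seller pays costs through ocean freight to the destination port, but not insurance.
Seller's account: goods 285341.41 + inland to port 1723.31 + origin terminal 518.69 + freight 4230.02 = 291813.43
Buyer's account: insurance 587.40 + destination terminal 1100.08 + brokerage 175.07 + duty 99.59 + delivery 174.03 = 2136.17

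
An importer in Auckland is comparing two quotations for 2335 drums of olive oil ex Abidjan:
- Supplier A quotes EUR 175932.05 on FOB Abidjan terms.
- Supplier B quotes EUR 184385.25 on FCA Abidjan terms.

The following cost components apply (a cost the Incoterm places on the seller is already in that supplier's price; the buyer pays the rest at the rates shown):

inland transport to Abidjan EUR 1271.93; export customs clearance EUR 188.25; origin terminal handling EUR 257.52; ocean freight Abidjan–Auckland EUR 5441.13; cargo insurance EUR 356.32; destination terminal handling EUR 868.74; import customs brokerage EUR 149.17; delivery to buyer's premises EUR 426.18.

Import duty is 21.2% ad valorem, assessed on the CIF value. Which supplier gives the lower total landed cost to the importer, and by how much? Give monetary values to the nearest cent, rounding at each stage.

Supplier A (FOB):
CIF value = FOB price + freight + insurance = 175932.05 + 5441.13 + 356.32 = 181729.50
Import duty = 181729.50 × 21.2% = 38526.65
Buyer bears (A): 5441.13 + 356.32 + 868.74 + 149.17 + 426.18 = 7241.54
Landed cost (A) = invoice 175932.05 + 7241.54 + duty 38526.65 = 221700.24
Supplier B (FCA):
CIF value = FCA price + origin terminal + freight + insurance = 184385.25 + 257.52 + 5441.13 + 356.32 = 190440.22
Import duty = 190440.22 × 21.2% = 40373.33
Buyer bears (B): 257.52 + 5441.13 + 356.32 + 868.74 + 149.17 + 426.18 = 7499.06
Landed cost (B) = invoice 184385.25 + 7499.06 + duty 40373.33 = 232257.64
Difference = |221700.24 − 232257.64| = 10557.40

Supplier A is cheaper by EUR 10557.40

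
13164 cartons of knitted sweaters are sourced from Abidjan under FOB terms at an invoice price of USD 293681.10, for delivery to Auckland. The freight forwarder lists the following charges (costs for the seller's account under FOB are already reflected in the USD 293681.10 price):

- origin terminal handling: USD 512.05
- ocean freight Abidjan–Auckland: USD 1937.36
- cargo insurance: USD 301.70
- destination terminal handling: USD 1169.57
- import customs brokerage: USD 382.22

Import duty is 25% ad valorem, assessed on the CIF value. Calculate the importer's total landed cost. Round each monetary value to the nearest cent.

Total landed cost: USD 371451.99

FOB: the seller bears costs until goods are on board at the origin port; the buyer bears freight, insurance and all costs thereafter.
Already in the invoice (seller's account under FOB): origin terminal — exclude.
CIF value = FOB price + freight + insurance = 293681.10 + 1937.36 + 301.70 = 295920.16
Import duty = 295920.16 × 25% = 73980.04
Buyer bears: freight 1937.36 + insurance 301.70 + destination terminal 1169.57 + brokerage 382.22 + duty 73980.04 = 77770.89
Landed cost = invoice 293681.10 + 77770.89 = 371451.99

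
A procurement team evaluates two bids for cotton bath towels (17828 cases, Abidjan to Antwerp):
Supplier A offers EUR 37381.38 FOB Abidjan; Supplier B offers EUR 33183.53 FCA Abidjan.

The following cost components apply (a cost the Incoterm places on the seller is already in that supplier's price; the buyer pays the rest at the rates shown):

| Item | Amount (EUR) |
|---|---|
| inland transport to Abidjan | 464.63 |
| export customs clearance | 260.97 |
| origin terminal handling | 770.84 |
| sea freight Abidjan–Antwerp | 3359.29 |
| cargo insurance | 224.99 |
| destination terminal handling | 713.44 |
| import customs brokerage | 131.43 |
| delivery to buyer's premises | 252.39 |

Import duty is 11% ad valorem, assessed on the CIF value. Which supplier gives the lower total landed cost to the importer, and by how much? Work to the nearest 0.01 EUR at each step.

Supplier B is cheaper by EUR 3803.98

Supplier A (FOB):
CIF value = FOB price + freight + insurance = 37381.38 + 3359.29 + 224.99 = 40965.66
Import duty = 40965.66 × 11% = 4506.22
Buyer bears (A): 3359.29 + 224.99 + 713.44 + 131.43 + 252.39 = 4681.54
Landed cost (A) = invoice 37381.38 + 4681.54 + duty 4506.22 = 46569.14
Supplier B (FCA):
CIF value = FCA price + origin terminal + freight + insurance = 33183.53 + 770.84 + 3359.29 + 224.99 = 37538.65
Import duty = 37538.65 × 11% = 4129.25
Buyer bears (B): 770.84 + 3359.29 + 224.99 + 713.44 + 131.43 + 252.39 = 5452.38
Landed cost (B) = invoice 33183.53 + 5452.38 + duty 4129.25 = 42765.16
Difference = |46569.14 − 42765.16| = 3803.98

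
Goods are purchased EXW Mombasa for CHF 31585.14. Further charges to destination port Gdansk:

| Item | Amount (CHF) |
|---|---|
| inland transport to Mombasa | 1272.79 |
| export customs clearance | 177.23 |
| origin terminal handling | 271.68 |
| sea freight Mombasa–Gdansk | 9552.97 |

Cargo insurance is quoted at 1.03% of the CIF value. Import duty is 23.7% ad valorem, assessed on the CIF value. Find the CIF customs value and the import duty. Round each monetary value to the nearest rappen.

CIF value: CHF 43305.86; import duty: CHF 10263.49

Let C be the CIF value. C = EXW price + pre-shipment costs + freight + 1.03% × C
C − 1.03% × C = 31585.14 + 1272.79 + 177.23 + 271.68 + 9552.97
0.9897 × C = 42859.81
C = 42859.81 / 0.9897 = 43305.86
Insurance premium = 1.03% × 43305.86 = 446.05
Import duty = 43305.86 × 23.7% = 10263.49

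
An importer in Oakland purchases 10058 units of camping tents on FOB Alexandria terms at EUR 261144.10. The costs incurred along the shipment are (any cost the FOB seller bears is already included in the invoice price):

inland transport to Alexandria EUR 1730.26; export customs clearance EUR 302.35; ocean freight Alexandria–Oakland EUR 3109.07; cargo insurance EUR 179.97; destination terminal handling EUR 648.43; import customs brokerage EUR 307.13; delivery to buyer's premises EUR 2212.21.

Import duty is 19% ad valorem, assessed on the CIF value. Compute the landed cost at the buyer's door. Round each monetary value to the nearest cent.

FOB: the seller bears costs until goods are on board at the origin port; the buyer bears freight, insurance and all costs thereafter.
Already in the invoice (seller's account under FOB): inland to port, export clearance — exclude.
CIF value = FOB price + freight + insurance = 261144.10 + 3109.07 + 179.97 = 264433.14
Import duty = 264433.14 × 19% = 50242.30
Buyer bears: freight 3109.07 + insurance 179.97 + destination terminal 648.43 + brokerage 307.13 + delivery 2212.21 + duty 50242.30 = 56699.11
Landed cost = invoice 261144.10 + 56699.11 = 317843.21

Total landed cost: EUR 317843.21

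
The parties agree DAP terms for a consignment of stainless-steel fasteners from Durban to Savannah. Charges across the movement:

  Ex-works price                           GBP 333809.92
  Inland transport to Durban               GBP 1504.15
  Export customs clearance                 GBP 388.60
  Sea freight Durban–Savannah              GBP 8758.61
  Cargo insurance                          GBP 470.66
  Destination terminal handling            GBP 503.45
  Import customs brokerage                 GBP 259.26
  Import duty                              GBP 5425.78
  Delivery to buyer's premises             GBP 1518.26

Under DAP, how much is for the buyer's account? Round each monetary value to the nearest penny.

Buyer's account: GBP 5685.04

DAP: the seller bears all costs to the named destination except import duty and clearance.
Seller's account: goods 333809.92 + inland to port 1504.15 + export clearance 388.60 + freight 8758.61 + insurance 470.66 + destination terminal 503.45 + delivery 1518.26 = 346953.65
Buyer's account: brokerage 259.26 + duty 5425.78 = 5685.04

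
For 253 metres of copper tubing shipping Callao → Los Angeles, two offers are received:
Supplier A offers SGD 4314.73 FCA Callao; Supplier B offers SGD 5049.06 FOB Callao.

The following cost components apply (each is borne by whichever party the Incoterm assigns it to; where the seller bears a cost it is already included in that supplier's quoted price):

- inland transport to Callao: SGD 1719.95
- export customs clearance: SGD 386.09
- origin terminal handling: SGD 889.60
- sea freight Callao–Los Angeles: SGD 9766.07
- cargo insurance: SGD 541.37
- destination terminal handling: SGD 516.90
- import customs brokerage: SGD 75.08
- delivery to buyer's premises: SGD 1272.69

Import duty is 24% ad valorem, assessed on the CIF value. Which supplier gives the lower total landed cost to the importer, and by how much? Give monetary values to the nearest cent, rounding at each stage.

Supplier B is cheaper by SGD 192.53

Supplier A (FCA):
CIF value = FCA price + origin terminal + freight + insurance = 4314.73 + 889.60 + 9766.07 + 541.37 = 15511.77
Import duty = 15511.77 × 24% = 3722.82
Buyer bears (A): 889.60 + 9766.07 + 541.37 + 516.90 + 75.08 + 1272.69 = 13061.71
Landed cost (A) = invoice 4314.73 + 13061.71 + duty 3722.82 = 21099.26
Supplier B (FOB):
CIF value = FOB price + freight + insurance = 5049.06 + 9766.07 + 541.37 = 15356.50
Import duty = 15356.50 × 24% = 3685.56
Buyer bears (B): 9766.07 + 541.37 + 516.90 + 75.08 + 1272.69 = 12172.11
Landed cost (B) = invoice 5049.06 + 12172.11 + duty 3685.56 = 20906.73
Difference = |21099.26 − 20906.73| = 192.53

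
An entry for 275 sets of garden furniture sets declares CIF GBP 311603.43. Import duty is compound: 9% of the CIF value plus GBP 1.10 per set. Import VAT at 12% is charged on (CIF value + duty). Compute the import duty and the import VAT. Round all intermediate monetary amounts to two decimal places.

Import duty: GBP 28346.81; import VAT: GBP 40794.03

Ad valorem component: 311603.43 × 9% = 28044.31
Specific component: 275 × 1.10 = 302.50
Import duty = 28044.31 + 302.50 = 28346.81
VAT base = CIF + duty = 311603.43 + 28346.81 = 339950.24
Import VAT = 339950.24 × 12% = 40794.03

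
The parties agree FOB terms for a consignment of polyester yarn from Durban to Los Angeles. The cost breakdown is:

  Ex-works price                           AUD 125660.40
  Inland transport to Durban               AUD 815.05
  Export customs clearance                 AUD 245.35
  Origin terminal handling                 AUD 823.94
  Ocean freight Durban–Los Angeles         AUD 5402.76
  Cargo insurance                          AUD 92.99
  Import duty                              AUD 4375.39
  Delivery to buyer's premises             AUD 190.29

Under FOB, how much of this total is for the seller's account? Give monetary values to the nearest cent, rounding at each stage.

Seller's account: AUD 127544.74

FOB: the seller bears costs until goods are on board at the origin port; the buyer bears freight, insurance and all costs thereafter.
Seller's account: goods 125660.40 + inland to port 815.05 + export clearance 245.35 + origin terminal 823.94 = 127544.74
Buyer's account: freight 5402.76 + insurance 92.99 + duty 4375.39 + delivery 190.29 = 10061.43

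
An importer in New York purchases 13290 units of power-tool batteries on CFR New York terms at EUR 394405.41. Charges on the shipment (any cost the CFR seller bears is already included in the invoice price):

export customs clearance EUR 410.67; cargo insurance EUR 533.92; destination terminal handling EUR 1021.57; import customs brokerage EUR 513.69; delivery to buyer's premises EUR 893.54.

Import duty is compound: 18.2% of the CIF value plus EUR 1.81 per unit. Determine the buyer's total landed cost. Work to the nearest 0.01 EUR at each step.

CFR: the seller pays costs through ocean freight to the destination port, but not insurance.
Already in the invoice (seller's account under CFR): export clearance — exclude.
CIF value = CFR price + insurance = 394405.41 + 533.92 = 394939.33
Ad valorem component: 394939.33 × 18.2% = 71878.96
Specific component: 13290 × 1.81 = 24054.90
Import duty = 71878.96 + 24054.90 = 95933.86
Buyer bears: insurance 533.92 + destination terminal 1021.57 + brokerage 513.69 + delivery 893.54 + duty 95933.86 = 98896.58
Landed cost = invoice 394405.41 + 98896.58 = 493301.99

Total landed cost: EUR 493301.99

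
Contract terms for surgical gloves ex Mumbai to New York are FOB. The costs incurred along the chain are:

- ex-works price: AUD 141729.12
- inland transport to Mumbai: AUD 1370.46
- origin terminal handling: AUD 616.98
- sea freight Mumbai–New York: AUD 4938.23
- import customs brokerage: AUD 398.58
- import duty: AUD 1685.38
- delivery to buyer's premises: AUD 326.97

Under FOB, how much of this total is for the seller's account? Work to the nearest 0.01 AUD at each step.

Seller's account: AUD 143716.56

FOB: the seller bears costs until goods are on board at the origin port; the buyer bears freight, insurance and all costs thereafter.
Seller's account: goods 141729.12 + inland to port 1370.46 + origin terminal 616.98 = 143716.56
Buyer's account: freight 4938.23 + brokerage 398.58 + duty 1685.38 + delivery 326.97 = 7349.16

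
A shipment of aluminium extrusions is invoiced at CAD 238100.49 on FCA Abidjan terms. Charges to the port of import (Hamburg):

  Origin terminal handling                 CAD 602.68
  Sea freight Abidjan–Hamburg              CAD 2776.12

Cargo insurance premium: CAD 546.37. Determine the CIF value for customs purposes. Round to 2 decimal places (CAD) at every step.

CIF value: CAD 242025.66

CIF = FCA price + pre-shipment costs + freight + insurance
CIF = 238100.49 + 602.68 + 2776.12 + 546.37 = 242025.66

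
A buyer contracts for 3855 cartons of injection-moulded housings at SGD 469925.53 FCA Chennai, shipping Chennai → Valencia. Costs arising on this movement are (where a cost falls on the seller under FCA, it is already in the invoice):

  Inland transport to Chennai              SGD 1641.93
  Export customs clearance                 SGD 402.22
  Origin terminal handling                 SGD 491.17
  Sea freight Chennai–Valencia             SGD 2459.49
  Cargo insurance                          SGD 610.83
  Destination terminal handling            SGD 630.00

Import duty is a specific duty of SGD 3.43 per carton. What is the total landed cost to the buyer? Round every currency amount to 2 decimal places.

FCA: the seller delivers export-cleared goods to the carrier; the buyer bears costs from that point.
Already in the invoice (seller's account under FCA): inland to port, export clearance — exclude.
CIF value = FCA price + origin terminal + freight + insurance = 469925.53 + 491.17 + 2459.49 + 610.83 = 473487.02
Import duty = 3855 × 3.43 = 13222.65
Buyer bears: origin terminal 491.17 + freight 2459.49 + insurance 610.83 + destination terminal 630.00 + duty 13222.65 = 17414.14
Landed cost = invoice 469925.53 + 17414.14 = 487339.67

Total landed cost: SGD 487339.67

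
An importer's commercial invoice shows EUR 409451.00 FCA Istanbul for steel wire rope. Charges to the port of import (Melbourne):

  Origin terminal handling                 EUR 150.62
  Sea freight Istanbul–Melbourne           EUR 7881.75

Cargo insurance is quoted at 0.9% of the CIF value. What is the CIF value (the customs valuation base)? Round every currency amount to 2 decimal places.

CIF value: EUR 421274.84

Let C be the CIF value. C = FCA price + pre-shipment costs + freight + 0.9% × C
C − 0.9% × C = 409451.00 + 150.62 + 7881.75
0.991 × C = 417483.37
C = 417483.37 / 0.991 = 421274.84
Insurance premium = 0.9% × 421274.84 = 3791.47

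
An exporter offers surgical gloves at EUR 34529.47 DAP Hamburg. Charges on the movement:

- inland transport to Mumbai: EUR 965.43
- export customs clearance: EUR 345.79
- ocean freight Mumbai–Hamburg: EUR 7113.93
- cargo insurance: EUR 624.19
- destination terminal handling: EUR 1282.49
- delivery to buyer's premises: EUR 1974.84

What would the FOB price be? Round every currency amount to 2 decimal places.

Not relevant to the conversion: export clearance, inland to port — on the seller under both DAP and FOB; already in the DAP price and stays in the FOB price.
From DAP to FOB, the seller no longer bears: freight, insurance, destination terminal, delivery.
FOB price = 34529.47 − 7113.93 − 624.19 − 1282.49 − 1974.84 = 23534.02

FOB price: EUR 23534.02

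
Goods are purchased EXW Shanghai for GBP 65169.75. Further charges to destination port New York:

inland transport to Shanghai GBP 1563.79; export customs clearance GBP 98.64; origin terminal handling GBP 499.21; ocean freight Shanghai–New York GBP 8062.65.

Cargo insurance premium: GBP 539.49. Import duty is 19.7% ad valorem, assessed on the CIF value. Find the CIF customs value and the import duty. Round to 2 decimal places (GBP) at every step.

CIF = EXW price + pre-shipment costs + freight + insurance
CIF = 65169.75 + 1563.79 + 98.64 + 499.21 + 8062.65 + 539.49 = 75933.53
Import duty = 75933.53 × 19.7% = 14958.91

CIF value: GBP 75933.53; import duty: GBP 14958.91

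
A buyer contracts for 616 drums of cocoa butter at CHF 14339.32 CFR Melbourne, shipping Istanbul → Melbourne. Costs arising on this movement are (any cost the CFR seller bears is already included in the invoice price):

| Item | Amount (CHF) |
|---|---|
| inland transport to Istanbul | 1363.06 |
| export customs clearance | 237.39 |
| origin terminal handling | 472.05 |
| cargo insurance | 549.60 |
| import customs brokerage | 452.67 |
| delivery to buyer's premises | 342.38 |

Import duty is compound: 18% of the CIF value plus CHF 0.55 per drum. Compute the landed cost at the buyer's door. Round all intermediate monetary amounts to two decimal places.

Total landed cost: CHF 18702.78

CFR: the seller pays costs through ocean freight to the destination port, but not insurance.
Already in the invoice (seller's account under CFR): inland to port, export clearance, origin terminal — exclude.
CIF value = CFR price + insurance = 14339.32 + 549.60 = 14888.92
Ad valorem component: 14888.92 × 18% = 2680.01
Specific component: 616 × 0.55 = 338.80
Import duty = 2680.01 + 338.80 = 3018.81
Buyer bears: insurance 549.60 + brokerage 452.67 + delivery 342.38 + duty 3018.81 = 4363.46
Landed cost = invoice 14339.32 + 4363.46 = 18702.78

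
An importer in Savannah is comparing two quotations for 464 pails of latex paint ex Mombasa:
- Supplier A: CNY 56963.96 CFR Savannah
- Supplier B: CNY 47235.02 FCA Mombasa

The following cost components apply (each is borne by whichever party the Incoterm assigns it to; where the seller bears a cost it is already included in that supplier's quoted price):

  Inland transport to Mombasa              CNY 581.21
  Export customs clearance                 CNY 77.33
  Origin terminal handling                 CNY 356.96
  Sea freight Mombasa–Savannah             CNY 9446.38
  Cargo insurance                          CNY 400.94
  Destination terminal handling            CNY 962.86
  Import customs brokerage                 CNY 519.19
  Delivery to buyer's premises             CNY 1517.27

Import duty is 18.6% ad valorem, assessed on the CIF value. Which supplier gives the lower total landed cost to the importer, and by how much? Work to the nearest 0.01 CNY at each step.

Supplier A is cheaper by CNY 88.24

Supplier A (CFR):
CIF value = CFR price + insurance = 56963.96 + 400.94 = 57364.90
Import duty = 57364.90 × 18.6% = 10669.87
Buyer bears (A): 400.94 + 962.86 + 519.19 + 1517.27 = 3400.26
Landed cost (A) = invoice 56963.96 + 3400.26 + duty 10669.87 = 71034.09
Supplier B (FCA):
CIF value = FCA price + origin terminal + freight + insurance = 47235.02 + 356.96 + 9446.38 + 400.94 = 57439.30
Import duty = 57439.30 × 18.6% = 10683.71
Buyer bears (B): 356.96 + 9446.38 + 400.94 + 962.86 + 519.19 + 1517.27 = 13203.60
Landed cost (B) = invoice 47235.02 + 13203.60 + duty 10683.71 = 71122.33
Difference = |71034.09 − 71122.33| = 88.24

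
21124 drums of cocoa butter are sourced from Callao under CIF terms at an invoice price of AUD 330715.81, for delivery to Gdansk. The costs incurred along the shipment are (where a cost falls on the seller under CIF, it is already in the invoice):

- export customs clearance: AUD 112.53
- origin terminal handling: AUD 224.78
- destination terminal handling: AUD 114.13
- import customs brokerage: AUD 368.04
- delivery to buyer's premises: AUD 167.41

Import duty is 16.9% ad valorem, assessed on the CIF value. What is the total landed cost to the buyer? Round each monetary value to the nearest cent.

CIF: the seller pays costs through ocean freight and marine insurance to the destination port.
Already in the invoice (seller's account under CIF): export clearance, origin terminal — exclude.
The CIF price already equals the CIF value: 330715.81
Import duty = 330715.81 × 16.9% = 55890.97
Buyer bears: destination terminal 114.13 + brokerage 368.04 + delivery 167.41 + duty 55890.97 = 56540.55
Landed cost = invoice 330715.81 + 56540.55 = 387256.36

Total landed cost: AUD 387256.36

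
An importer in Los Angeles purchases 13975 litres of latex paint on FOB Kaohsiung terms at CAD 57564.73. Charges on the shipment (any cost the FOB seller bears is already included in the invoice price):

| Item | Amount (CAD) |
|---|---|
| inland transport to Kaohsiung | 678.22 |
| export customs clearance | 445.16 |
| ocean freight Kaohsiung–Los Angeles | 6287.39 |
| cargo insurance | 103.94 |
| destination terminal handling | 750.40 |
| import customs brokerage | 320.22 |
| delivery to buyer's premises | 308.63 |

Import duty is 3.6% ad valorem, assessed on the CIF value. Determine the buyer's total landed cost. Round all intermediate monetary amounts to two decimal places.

FOB: the seller bears costs until goods are on board at the origin port; the buyer bears freight, insurance and all costs thereafter.
Already in the invoice (seller's account under FOB): inland to port, export clearance — exclude.
CIF value = FOB price + freight + insurance = 57564.73 + 6287.39 + 103.94 = 63956.06
Import duty = 63956.06 × 3.6% = 2302.42
Buyer bears: freight 6287.39 + insurance 103.94 + destination terminal 750.40 + brokerage 320.22 + delivery 308.63 + duty 2302.42 = 10073.00
Landed cost = invoice 57564.73 + 10073.00 = 67637.73

Total landed cost: CAD 67637.73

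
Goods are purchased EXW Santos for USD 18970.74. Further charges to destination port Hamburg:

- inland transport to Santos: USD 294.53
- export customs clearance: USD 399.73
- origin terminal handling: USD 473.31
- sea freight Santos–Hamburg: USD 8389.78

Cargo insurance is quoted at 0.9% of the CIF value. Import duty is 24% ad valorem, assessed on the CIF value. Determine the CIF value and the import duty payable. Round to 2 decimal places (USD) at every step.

Let C be the CIF value. C = EXW price + pre-shipment costs + freight + 0.9% × C
C − 0.9% × C = 18970.74 + 294.53 + 399.73 + 473.31 + 8389.78
0.991 × C = 28528.09
C = 28528.09 / 0.991 = 28787.17
Insurance premium = 0.9% × 28787.17 = 259.08
Import duty = 28787.17 × 24% = 6908.92

CIF value: USD 28787.17; import duty: USD 6908.92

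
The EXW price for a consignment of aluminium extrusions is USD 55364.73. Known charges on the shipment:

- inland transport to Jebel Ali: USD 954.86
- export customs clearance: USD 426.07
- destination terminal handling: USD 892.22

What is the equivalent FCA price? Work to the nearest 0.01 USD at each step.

FCA price: USD 56745.66

Not relevant to the conversion: destination terminal — on the buyer under both terms; not part of either seller's price.
From EXW to FCA, the seller additionally bears: inland to port, export clearance.
FCA price = 55364.73 + 954.86 + 426.07 = 56745.66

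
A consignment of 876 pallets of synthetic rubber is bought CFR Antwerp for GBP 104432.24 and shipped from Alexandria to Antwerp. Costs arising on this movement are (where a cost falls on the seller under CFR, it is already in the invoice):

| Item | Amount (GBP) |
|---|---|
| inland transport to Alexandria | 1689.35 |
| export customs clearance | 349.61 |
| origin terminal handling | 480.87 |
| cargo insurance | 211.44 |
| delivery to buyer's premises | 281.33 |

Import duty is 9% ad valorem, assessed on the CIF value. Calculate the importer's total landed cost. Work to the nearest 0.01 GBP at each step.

Total landed cost: GBP 114342.94

CFR: the seller pays costs through ocean freight to the destination port, but not insurance.
Already in the invoice (seller's account under CFR): inland to port, export clearance, origin terminal — exclude.
CIF value = CFR price + insurance = 104432.24 + 211.44 = 104643.68
Import duty = 104643.68 × 9% = 9417.93
Buyer bears: insurance 211.44 + delivery 281.33 + duty 9417.93 = 9910.70
Landed cost = invoice 104432.24 + 9910.70 = 114342.94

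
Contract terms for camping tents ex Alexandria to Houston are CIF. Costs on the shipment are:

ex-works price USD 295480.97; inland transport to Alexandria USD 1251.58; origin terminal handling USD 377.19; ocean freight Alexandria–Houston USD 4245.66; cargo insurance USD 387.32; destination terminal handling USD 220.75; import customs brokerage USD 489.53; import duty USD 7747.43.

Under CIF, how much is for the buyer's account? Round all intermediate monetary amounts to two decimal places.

CIF: the seller pays costs through ocean freight and marine insurance to the destination port.
Seller's account: goods 295480.97 + inland to port 1251.58 + origin terminal 377.19 + freight 4245.66 + insurance 387.32 = 301742.72
Buyer's account: destination terminal 220.75 + brokerage 489.53 + duty 7747.43 = 8457.71

Buyer's account: USD 8457.71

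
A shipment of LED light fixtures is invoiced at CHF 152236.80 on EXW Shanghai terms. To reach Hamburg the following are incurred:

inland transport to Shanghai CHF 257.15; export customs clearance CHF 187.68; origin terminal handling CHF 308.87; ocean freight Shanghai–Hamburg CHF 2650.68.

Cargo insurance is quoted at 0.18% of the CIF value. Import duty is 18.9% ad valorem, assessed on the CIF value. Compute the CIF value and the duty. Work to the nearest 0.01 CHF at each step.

CIF value: CHF 155921.84; import duty: CHF 29469.23

Let C be the CIF value. C = EXW price + pre-shipment costs + freight + 0.18% × C
C − 0.18% × C = 152236.80 + 257.15 + 187.68 + 308.87 + 2650.68
0.9982 × C = 155641.18
C = 155641.18 / 0.9982 = 155921.84
Insurance premium = 0.18% × 155921.84 = 280.66
Import duty = 155921.84 × 18.9% = 29469.23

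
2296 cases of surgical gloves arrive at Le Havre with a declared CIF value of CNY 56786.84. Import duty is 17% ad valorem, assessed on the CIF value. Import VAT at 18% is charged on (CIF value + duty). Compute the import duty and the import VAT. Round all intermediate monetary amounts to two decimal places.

Import duty: CNY 9653.76; import VAT: CNY 11959.31

Import duty = 56786.84 × 17% = 9653.76
VAT base = CIF + duty = 56786.84 + 9653.76 = 66440.60
Import VAT = 66440.60 × 18% = 11959.31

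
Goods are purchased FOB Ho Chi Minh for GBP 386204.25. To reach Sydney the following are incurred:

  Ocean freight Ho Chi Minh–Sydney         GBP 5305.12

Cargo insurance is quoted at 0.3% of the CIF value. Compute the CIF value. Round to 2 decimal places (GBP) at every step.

Let C be the CIF value. C = FOB price + freight + 0.3% × C
C − 0.3% × C = 386204.25 + 5305.12
0.997 × C = 391509.37
C = 391509.37 / 0.997 = 392687.43
Insurance premium = 0.3% × 392687.43 = 1178.06

CIF value: GBP 392687.43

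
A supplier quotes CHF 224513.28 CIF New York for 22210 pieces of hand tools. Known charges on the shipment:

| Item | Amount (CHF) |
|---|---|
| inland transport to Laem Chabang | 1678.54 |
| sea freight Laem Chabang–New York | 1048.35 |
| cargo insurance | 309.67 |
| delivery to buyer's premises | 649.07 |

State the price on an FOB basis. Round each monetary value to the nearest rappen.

FOB price: CHF 223155.26

Not relevant to the conversion: inland to port — on the seller under both CIF and FOB; already in the CIF price and stays in the FOB price. delivery — on the buyer under both terms; not part of either seller's price.
From CIF to FOB, the seller no longer bears: freight, insurance.
FOB price = 224513.28 − 1048.35 − 309.67 = 223155.26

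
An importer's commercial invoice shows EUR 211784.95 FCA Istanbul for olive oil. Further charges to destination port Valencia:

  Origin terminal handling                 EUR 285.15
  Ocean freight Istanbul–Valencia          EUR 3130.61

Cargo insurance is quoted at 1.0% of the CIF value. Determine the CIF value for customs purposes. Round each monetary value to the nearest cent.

CIF value: EUR 217374.45

Let C be the CIF value. C = FCA price + pre-shipment costs + freight + 1.0% × C
C − 1.0% × C = 211784.95 + 285.15 + 3130.61
0.99 × C = 215200.71
C = 215200.71 / 0.99 = 217374.45
Insurance premium = 1.0% × 217374.45 = 2173.74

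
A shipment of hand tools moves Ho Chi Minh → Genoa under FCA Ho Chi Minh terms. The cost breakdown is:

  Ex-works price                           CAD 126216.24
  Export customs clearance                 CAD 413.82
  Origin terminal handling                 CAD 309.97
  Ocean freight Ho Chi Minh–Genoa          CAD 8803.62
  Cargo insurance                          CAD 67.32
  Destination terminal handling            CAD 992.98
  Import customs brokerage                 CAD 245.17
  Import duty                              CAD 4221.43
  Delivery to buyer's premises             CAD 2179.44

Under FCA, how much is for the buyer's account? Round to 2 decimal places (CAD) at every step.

Buyer's account: CAD 16819.93

FCA: the seller delivers export-cleared goods to the carrier; the buyer bears costs from that point.
Seller's account: goods 126216.24 + export clearance 413.82 = 126630.06
Buyer's account: origin terminal 309.97 + freight 8803.62 + insurance 67.32 + destination terminal 992.98 + brokerage 245.17 + duty 4221.43 + delivery 2179.44 = 16819.93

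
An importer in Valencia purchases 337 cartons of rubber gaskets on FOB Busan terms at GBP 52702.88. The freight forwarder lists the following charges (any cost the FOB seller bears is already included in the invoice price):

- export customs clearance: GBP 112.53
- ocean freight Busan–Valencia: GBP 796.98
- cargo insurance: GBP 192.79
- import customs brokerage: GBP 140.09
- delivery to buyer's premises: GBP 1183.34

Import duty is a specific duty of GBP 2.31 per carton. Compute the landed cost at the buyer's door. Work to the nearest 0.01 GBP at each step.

Total landed cost: GBP 55794.55

FOB: the seller bears costs until goods are on board at the origin port; the buyer bears freight, insurance and all costs thereafter.
Already in the invoice (seller's account under FOB): export clearance — exclude.
CIF value = FOB price + freight + insurance = 52702.88 + 796.98 + 192.79 = 53692.65
Import duty = 337 × 2.31 = 778.47
Buyer bears: freight 796.98 + insurance 192.79 + brokerage 140.09 + delivery 1183.34 + duty 778.47 = 3091.67
Landed cost = invoice 52702.88 + 3091.67 = 55794.55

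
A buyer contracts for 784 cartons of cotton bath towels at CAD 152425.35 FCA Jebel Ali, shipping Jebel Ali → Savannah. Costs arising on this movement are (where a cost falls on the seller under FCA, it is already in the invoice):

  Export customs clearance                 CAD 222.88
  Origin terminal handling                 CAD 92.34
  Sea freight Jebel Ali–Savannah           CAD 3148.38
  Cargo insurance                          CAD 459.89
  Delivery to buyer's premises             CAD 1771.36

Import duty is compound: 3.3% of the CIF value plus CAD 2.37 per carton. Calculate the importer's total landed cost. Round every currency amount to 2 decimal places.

FCA: the seller delivers export-cleared goods to the carrier; the buyer bears costs from that point.
Already in the invoice (seller's account under FCA): export clearance — exclude.
CIF value = FCA price + origin terminal + freight + insurance = 152425.35 + 92.34 + 3148.38 + 459.89 = 156125.96
Ad valorem component: 156125.96 × 3.3% = 5152.16
Specific component: 784 × 2.37 = 1858.08
Import duty = 5152.16 + 1858.08 = 7010.24
Buyer bears: origin terminal 92.34 + freight 3148.38 + insurance 459.89 + delivery 1771.36 + duty 7010.24 = 12482.21
Landed cost = invoice 152425.35 + 12482.21 = 164907.56

Total landed cost: CAD 164907.56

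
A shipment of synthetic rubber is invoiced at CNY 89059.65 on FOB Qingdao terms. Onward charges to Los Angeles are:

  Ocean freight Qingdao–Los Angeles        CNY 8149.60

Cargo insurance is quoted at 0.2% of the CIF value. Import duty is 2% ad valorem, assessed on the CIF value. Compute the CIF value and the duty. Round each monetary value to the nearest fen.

Let C be the CIF value. C = FOB price + freight + 0.2% × C
C − 0.2% × C = 89059.65 + 8149.60
0.998 × C = 97209.25
C = 97209.25 / 0.998 = 97404.06
Insurance premium = 0.2% × 97404.06 = 194.81
Import duty = 97404.06 × 2% = 1948.08

CIF value: CNY 97404.06; import duty: CNY 1948.08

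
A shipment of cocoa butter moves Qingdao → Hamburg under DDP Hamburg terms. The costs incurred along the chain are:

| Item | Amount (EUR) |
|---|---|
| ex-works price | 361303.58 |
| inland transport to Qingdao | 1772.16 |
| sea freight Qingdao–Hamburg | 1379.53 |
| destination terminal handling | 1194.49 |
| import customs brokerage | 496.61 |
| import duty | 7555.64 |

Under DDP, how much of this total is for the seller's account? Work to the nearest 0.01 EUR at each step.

Seller's account: EUR 373702.01

DDP: the seller bears all costs including import duty.
Seller's account: goods 361303.58 + inland to port 1772.16 + freight 1379.53 + destination terminal 1194.49 + brokerage 496.61 + duty 7555.64 = 373702.01
Buyer's account: 0.00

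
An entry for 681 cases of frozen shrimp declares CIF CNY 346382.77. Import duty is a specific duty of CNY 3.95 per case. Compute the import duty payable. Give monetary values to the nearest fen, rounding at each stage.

Import duty: CNY 2689.95

Import duty = 681 × 3.95 = 2689.95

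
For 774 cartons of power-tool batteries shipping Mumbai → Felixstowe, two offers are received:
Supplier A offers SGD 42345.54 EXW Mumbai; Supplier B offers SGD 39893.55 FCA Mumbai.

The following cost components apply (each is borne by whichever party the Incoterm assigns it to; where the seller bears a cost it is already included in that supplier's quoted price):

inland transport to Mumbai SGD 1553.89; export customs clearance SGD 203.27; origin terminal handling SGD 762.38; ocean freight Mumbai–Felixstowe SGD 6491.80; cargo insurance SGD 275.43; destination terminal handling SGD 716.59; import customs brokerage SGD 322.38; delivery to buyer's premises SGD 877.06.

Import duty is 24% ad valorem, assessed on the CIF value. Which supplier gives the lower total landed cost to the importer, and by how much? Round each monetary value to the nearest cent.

Supplier A (EXW):
CIF value = EXW price + inland to port + export clearance + origin terminal + freight + insurance = 42345.54 + 1553.89 + 203.27 + 762.38 + 6491.80 + 275.43 = 51632.31
Import duty = 51632.31 × 24% = 12391.75
Buyer bears (A): 1553.89 + 203.27 + 762.38 + 6491.80 + 275.43 + 716.59 + 322.38 + 877.06 = 11202.80
Landed cost (A) = invoice 42345.54 + 11202.80 + duty 12391.75 = 65940.09
Supplier B (FCA):
CIF value = FCA price + origin terminal + freight + insurance = 39893.55 + 762.38 + 6491.80 + 275.43 = 47423.16
Import duty = 47423.16 × 24% = 11381.56
Buyer bears (B): 762.38 + 6491.80 + 275.43 + 716.59 + 322.38 + 877.06 = 9445.64
Landed cost (B) = invoice 39893.55 + 9445.64 + duty 11381.56 = 60720.75
Difference = |65940.09 − 60720.75| = 5219.34

Supplier B is cheaper by SGD 5219.34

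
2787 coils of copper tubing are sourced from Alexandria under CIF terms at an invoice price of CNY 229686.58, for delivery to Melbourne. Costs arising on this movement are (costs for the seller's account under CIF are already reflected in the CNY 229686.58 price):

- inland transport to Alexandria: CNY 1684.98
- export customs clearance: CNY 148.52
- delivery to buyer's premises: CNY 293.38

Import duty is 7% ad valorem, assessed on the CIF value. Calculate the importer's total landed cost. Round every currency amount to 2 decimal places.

CIF: the seller pays costs through ocean freight and marine insurance to the destination port.
Already in the invoice (seller's account under CIF): inland to port, export clearance — exclude.
The CIF price already equals the CIF value: 229686.58
Import duty = 229686.58 × 7% = 16078.06
Buyer bears: delivery 293.38 + duty 16078.06 = 16371.44
Landed cost = invoice 229686.58 + 16371.44 = 246058.02

Total landed cost: CNY 246058.02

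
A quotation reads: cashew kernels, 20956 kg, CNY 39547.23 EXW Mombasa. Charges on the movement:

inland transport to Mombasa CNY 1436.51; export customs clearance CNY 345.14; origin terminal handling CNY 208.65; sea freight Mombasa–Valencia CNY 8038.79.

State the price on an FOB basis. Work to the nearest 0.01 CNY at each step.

FOB price: CNY 41537.53

Not relevant to the conversion: freight — on the buyer under both terms; not part of either seller's price.
From EXW to FOB, the seller additionally bears: inland to port, export clearance, origin terminal.
FOB price = 39547.23 + 1436.51 + 345.14 + 208.65 = 41537.53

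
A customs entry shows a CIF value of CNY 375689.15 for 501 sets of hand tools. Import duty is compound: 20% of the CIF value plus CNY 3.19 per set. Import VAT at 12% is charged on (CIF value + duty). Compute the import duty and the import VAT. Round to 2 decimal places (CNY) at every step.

Ad valorem component: 375689.15 × 20% = 75137.83
Specific component: 501 × 3.19 = 1598.19
Import duty = 75137.83 + 1598.19 = 76736.02
VAT base = CIF + duty = 375689.15 + 76736.02 = 452425.17
Import VAT = 452425.17 × 12% = 54291.02

Import duty: CNY 76736.02; import VAT: CNY 54291.02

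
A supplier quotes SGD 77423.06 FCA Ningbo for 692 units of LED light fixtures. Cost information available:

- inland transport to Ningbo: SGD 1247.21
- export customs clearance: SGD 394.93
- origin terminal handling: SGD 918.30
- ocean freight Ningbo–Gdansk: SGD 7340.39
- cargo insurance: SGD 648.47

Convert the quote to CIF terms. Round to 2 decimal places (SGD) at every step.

Not relevant to the conversion: export clearance, inland to port — on the seller under both FCA and CIF; already in the FCA price and stays in the CIF price.
From FCA to CIF, the seller additionally bears: origin terminal, freight, insurance.
CIF price = 77423.06 + 918.30 + 7340.39 + 648.47 = 86330.22

CIF price: SGD 86330.22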